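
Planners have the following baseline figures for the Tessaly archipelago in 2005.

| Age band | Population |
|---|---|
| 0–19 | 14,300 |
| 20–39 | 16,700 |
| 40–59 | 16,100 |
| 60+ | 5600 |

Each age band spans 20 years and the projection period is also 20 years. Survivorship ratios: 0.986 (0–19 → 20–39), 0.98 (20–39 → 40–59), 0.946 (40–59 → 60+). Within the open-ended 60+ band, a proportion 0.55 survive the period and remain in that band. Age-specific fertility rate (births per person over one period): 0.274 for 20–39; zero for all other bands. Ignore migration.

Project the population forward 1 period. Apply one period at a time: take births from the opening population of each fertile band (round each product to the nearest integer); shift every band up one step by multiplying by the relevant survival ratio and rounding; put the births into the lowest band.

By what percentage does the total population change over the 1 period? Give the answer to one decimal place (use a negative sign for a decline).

Period 1.
Births: 16700 × 0.274 = 4576
20–39: 14300 × 0.986 = 14100
40–59: 16700 × 0.98 = 16366
60+: 16100 × 0.946 + 5600 × 0.55 = 15231 + 3080 = 18311
End of period: [4576, 14100, 16366, 18311]
Total: 52700 → 53353; change = 653; percentage change = 1.2%

1.2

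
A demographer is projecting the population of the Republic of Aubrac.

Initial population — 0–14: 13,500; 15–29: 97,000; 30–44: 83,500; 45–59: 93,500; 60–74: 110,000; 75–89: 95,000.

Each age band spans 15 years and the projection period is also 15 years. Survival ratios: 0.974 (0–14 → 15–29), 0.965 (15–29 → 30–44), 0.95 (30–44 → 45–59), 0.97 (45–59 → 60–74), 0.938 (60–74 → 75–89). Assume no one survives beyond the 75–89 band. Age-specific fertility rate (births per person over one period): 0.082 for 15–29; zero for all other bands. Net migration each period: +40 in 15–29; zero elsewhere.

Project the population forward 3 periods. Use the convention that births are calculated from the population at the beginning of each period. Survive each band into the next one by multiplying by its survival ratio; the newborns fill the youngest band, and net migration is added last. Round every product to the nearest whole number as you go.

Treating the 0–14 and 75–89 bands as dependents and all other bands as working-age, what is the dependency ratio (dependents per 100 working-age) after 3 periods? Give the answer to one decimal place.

Numbering the bands 1..6 from youngest to oldest:
Period 1.
Births: 97000 * 0.082 = 7954
Band 2: 13500 * 0.974 = 13149
Band 3: 97000 * 0.965 = 93605
Band 4: 83500 * 0.95 = 79325
Band 5: 93500 * 0.97 = 90695
Band 6: 110000 * 0.938 = 103180
Net migration: Band 2 + 40 → 13189
Giving 7954 / 13189 / 93605 / 79325 / 90695 / 103180.
Period 2.
Births: 13189 * 0.082 = 1081
Band 2: 7954 * 0.974 = 7747
Band 3: 13189 * 0.965 = 12727
Band 4: 93605 * 0.95 = 88925
Band 5: 79325 * 0.97 = 76945
Band 6: 90695 * 0.938 = 85072
Net migration: Band 2 + 40 → 7787
Giving 1081 / 7787 / 12727 / 88925 / 76945 / 85072.
Period 3.
Births: 7787 * 0.082 = 639
Band 2: 1081 * 0.974 = 1053
Band 3: 7787 * 0.965 = 7514
Band 4: 12727 * 0.95 = 12091
Band 5: 88925 * 0.97 = 86257
Band 6: 76945 * 0.938 = 72174
Net migration: Band 2 + 40 → 1093
Giving 639 / 1093 / 7514 / 12091 / 86257 / 72174.
Dependents (band 0–14 + band 75–89) = 639 + 72174 = 72813; working-age = 106955; ratio = 72813/106955 × 100 = 68.1

68.1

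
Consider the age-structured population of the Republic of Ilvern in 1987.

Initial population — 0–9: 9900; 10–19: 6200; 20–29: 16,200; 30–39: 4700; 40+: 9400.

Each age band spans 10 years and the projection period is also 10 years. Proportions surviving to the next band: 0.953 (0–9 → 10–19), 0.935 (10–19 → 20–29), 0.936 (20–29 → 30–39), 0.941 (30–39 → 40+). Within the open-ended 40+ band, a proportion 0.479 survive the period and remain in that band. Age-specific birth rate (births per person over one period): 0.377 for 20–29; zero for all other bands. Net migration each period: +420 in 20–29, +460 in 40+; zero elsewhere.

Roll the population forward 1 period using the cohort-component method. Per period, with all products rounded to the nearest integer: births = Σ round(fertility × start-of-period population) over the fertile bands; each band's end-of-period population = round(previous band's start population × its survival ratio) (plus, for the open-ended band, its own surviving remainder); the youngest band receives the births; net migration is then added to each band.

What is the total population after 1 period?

Period 1:
Births: 16200 × 0.377 = 6107
10–19: 9900 × 0.953 = 9435
20–29: 6200 × 0.935 = 5797
30–39: 16200 × 0.936 = 15163
40+: 4700 × 0.941 + 9400 × 0.479 = 4423 + 4503 = 8926
Net migration: 20–29 + 420 → 6217; 40+ + 460 → 9386
Population now: 0–9=6107, 10–19=9435, 20–29=6217, 30–39=15163, 40+=9386
Total after period 1: 6107 + 9435 + 6217 + 15163 + 9386 = 46308

46308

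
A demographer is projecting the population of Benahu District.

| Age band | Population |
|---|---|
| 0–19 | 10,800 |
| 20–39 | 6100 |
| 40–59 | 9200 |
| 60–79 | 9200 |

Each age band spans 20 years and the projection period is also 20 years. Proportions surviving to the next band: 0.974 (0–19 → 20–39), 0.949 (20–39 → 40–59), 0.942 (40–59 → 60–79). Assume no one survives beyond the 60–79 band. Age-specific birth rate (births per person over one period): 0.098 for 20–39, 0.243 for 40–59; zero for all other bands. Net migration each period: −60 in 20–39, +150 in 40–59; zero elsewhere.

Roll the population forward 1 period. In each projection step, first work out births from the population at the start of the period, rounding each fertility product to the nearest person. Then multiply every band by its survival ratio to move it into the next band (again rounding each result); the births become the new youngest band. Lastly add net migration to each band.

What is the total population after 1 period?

27898

Period 1:
Births: 6100 × 0.098 = 598 ; 9200 × 0.243 = 2236 → 2834
20–39: 10800 × 0.974 = 10519
40–59: 6100 × 0.949 = 5789
60–79: 9200 × 0.942 = 8666
Net migration: 20–39 − 60 → 10459; 40–59 + 150 → 5939
End of period: [2834, 10459, 5939, 8666]
Total after period 1: 2834 + 10459 + 5939 + 8666 = 27898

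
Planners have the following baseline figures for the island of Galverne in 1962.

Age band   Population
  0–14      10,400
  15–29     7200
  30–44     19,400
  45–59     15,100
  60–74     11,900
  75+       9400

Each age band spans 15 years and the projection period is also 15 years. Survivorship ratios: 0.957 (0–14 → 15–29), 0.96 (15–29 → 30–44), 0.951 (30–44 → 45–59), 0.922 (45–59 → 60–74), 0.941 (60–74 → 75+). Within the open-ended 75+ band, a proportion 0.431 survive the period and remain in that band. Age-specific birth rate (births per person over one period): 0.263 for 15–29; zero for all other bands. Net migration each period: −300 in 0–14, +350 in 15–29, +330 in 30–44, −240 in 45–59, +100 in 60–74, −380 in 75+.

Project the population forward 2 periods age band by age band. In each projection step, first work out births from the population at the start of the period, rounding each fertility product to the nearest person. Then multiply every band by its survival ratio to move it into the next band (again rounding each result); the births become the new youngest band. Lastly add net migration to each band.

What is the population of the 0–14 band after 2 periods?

Period 1.
Births: 7200 * 0.263 = 1894
15–29: 10400 * 0.957 = 9953
30–44: 7200 * 0.96 = 6912
45–59: 19400 * 0.951 = 18449
60–74: 15100 * 0.922 = 13922
75+: 11900 * 0.941 + 9400 * 0.431 = 11198 + 4051 = 15249
Net migration: 0–14 − 300 → 1594; 15–29 + 350 → 10303; 30–44 + 330 → 7242; 45–59 − 240 → 18209; 60–74 + 100 → 14022; 75+ − 380 → 14869
End of period: [1594, 10303, 7242, 18209, 14022, 14869]
Period 2.
Births: 10303 * 0.263 = 2710
15–29: 1594 * 0.957 = 1525
30–44: 10303 * 0.96 = 9891
45–59: 7242 * 0.951 = 6887
60–74: 18209 * 0.922 = 16789
75+: 14022 * 0.941 + 14869 * 0.431 = 13195 + 6409 = 19604
Net migration: 0–14 − 300 → 2410; 15–29 + 350 → 1875; 30–44 + 330 → 10221; 45–59 − 240 → 6647; 60–74 + 100 → 16889; 75+ − 380 → 19224
End of period: [2410, 1875, 10221, 6647, 16889, 19224]

2410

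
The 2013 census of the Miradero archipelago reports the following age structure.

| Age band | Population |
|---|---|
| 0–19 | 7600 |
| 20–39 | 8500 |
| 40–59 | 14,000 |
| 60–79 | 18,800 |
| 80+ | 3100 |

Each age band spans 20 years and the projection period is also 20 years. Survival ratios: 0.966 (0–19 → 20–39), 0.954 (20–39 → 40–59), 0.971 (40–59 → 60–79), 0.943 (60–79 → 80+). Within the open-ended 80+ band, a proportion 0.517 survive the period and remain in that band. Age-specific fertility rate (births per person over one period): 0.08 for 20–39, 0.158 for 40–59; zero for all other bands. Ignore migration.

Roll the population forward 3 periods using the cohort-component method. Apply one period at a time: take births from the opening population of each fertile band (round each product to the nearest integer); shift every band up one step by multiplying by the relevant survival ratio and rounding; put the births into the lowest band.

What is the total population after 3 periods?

31820

After projecting period 1:
Births: 8500 * 0.08 = 680, 14000 * 0.158 = 2212 → total 2892
20–39: 7600 * 0.966 = 7342
40–59: 8500 * 0.954 = 8109
60–79: 14000 * 0.971 = 13594
80+: 18800 * 0.943 + 3100 * 0.517 = 17728 + 1603 = 19331
Giving 2892 / 7342 / 8109 / 13594 / 19331.
After projecting period 2:
Births: 7342 * 0.08 = 587, 8109 * 0.158 = 1281 → total 1868
20–39: 2892 * 0.966 = 2794
40–59: 7342 * 0.954 = 7004
60–79: 8109 * 0.971 = 7874
80+: 13594 * 0.943 + 19331 * 0.517 = 12819 + 9994 = 22813
Giving 1868 / 2794 / 7004 / 7874 / 22813.
After projecting period 3:
Births: 2794 * 0.08 = 224, 7004 * 0.158 = 1107 → total 1331
20–39: 1868 * 0.966 = 1804
40–59: 2794 * 0.954 = 2665
60–79: 7004 * 0.971 = 6801
80+: 7874 * 0.943 + 22813 * 0.517 = 7425 + 11794 = 19219
Giving 1331 / 1804 / 2665 / 6801 / 19219.
Total after period 3: 1331 + 1804 + 2665 + 6801 + 19219 = 31820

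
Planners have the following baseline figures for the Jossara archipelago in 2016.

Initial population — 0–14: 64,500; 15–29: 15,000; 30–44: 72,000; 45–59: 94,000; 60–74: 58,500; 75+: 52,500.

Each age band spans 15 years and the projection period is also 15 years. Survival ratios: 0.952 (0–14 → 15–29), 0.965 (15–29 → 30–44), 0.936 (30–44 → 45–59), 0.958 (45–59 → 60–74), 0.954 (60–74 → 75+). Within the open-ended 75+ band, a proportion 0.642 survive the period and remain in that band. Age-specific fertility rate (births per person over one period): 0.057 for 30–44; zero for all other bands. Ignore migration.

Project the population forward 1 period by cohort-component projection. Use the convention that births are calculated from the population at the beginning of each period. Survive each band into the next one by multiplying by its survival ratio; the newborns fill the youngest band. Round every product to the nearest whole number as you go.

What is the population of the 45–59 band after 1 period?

67392

Call the bands 1 to 6, youngest first.
— Period 1 —
Births: 72000 × 0.057 = 4104
Band 2: 64500 × 0.952 = 61404
Band 3: 15000 × 0.965 = 14475
Band 4: 72000 × 0.936 = 67392
Band 5: 94000 × 0.958 = 90052
Band 6: 58500 × 0.954 + 52500 × 0.642 = 55809 + 33705 = 89514
Giving 4104 / 61404 / 14475 / 67392 / 90052 / 89514.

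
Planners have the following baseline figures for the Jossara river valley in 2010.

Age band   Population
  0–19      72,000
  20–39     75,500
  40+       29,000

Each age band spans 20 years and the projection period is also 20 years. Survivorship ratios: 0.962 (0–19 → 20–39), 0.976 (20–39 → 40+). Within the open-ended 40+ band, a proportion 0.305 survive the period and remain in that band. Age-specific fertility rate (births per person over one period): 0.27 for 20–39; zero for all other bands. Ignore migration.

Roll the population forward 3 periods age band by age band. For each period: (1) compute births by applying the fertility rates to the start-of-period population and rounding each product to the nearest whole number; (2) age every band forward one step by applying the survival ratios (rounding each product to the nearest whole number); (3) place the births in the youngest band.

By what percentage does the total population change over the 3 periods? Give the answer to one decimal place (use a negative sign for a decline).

Period 1:
Births: 75500 * 0.27 = 20385
20–39: 72000 * 0.962 = 69264
40+: 75500 * 0.976 + 29000 * 0.305 = 73688 + 8845 = 82533
End of period: [20385, 69264, 82533]
Period 2:
Births: 69264 * 0.27 = 18701
20–39: 20385 * 0.962 = 19610
40+: 69264 * 0.976 + 82533 * 0.305 = 67602 + 25173 = 92775
End of period: [18701, 19610, 92775]
Period 3:
Births: 19610 * 0.27 = 5295
20–39: 18701 * 0.962 = 17990
40+: 19610 * 0.976 + 92775 * 0.305 = 19139 + 28296 = 47435
End of period: [5295, 17990, 47435]
Total: 176500 → 70720; change = -105780; percentage change = -59.9%

-59.9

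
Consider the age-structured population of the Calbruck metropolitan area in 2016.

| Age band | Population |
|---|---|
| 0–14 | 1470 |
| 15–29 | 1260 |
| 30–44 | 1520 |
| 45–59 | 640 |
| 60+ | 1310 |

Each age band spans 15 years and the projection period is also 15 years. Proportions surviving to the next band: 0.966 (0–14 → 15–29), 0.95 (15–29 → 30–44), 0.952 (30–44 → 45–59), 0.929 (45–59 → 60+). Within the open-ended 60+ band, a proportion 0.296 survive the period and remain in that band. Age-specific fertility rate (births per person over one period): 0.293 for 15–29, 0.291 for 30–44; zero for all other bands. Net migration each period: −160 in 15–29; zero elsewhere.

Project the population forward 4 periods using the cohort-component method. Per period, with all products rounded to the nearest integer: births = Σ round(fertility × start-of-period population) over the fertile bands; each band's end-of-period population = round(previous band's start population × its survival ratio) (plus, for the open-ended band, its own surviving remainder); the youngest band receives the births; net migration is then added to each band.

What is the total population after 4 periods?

3267

Call the groups 1 to 5, youngest first.
Period 1:
Births: 1260 * 0.293 = 369 ; 1520 * 0.291 = 442 ⇒ total 811
Group 2: 1470 * 0.966 = 1420
Group 3: 1260 * 0.95 = 1197
Group 4: 1520 * 0.952 = 1447
Group 5: 640 * 0.929 + 1310 * 0.296 = 595 + 388 = 983
Net migration: Group 2 − 160 → 1260
→ [811, 1260, 1197, 1447, 983]
Period 2:
Births: 1260 * 0.293 = 369 ; 1197 * 0.291 = 348 ⇒ total 717
Group 2: 811 * 0.966 = 783
Group 3: 1260 * 0.95 = 1197
Group 4: 1197 * 0.952 = 1140
Group 5: 1447 * 0.929 + 983 * 0.296 = 1344 + 291 = 1635
Net migration: Group 2 − 160 → 623
→ [717, 623, 1197, 1140, 1635]
Period 3:
Births: 623 * 0.293 = 183 ; 1197 * 0.291 = 348 ⇒ total 531
Group 2: 717 * 0.966 = 693
Group 3: 623 * 0.95 = 592
Group 4: 1197 * 0.952 = 1140
Group 5: 1140 * 0.929 + 1635 * 0.296 = 1059 + 484 = 1543
Net migration: Group 2 − 160 → 533
→ [531, 533, 592, 1140, 1543]
Period 4:
Births: 533 * 0.293 = 156 ; 592 * 0.291 = 172 ⇒ total 328
Group 2: 531 * 0.966 = 513
Group 3: 533 * 0.95 = 506
Group 4: 592 * 0.952 = 564
Group 5: 1140 * 0.929 + 1543 * 0.296 = 1059 + 457 = 1516
Net migration: Group 2 − 160 → 353
→ [328, 353, 506, 564, 1516]
Total after period 4: 328 + 353 + 506 + 564 + 1516 = 3267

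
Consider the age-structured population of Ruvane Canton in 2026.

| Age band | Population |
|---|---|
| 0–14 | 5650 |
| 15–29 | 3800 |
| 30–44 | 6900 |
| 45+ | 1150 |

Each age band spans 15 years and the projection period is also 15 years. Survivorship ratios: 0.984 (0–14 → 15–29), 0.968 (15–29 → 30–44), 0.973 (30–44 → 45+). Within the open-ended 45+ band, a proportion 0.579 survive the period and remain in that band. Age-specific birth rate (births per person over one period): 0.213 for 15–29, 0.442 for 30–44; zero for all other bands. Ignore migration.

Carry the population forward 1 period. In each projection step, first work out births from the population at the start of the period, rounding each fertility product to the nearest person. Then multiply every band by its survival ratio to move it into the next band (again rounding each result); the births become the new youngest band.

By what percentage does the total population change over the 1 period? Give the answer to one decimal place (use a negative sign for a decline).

17.0

— Period 1 —
Births: 3800 * 0.213 = 809  |  6900 * 0.442 = 3050 ⇒ total 3859
15–29: 5650 * 0.984 = 5560
30–44: 3800 * 0.968 = 3678
45+: 6900 * 0.973 + 1150 * 0.579 = 6714 + 666 = 7380
Giving 3859 / 5560 / 3678 / 7380.
Total: 17500 → 20477; change = 2977; percentage change = 17.0%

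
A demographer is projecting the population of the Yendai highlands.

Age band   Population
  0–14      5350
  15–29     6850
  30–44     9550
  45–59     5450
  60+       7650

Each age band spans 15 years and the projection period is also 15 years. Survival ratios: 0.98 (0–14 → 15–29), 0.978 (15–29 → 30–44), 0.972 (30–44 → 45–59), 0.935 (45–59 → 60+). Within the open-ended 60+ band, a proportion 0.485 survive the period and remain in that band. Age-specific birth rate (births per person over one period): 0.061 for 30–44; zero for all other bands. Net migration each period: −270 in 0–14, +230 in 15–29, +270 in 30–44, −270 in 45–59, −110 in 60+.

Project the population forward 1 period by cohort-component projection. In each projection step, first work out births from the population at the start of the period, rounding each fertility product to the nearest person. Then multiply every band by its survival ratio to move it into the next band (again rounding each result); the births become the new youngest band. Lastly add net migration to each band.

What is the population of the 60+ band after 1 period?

8696

(Bands numbered youngest = 1 to oldest = 5.)
After projecting period 1:
Births: 9550 * 0.061 = 583
Band 2: 5350 * 0.98 = 5243
Band 3: 6850 * 0.978 = 6699
Band 4: 9550 * 0.972 = 9283
Band 5: 5450 * 0.935 + 7650 * 0.485 = 5096 + 3710 = 8806
Net migration: Band 1 − 270 → 313; Band 2 + 230 → 5473; Band 3 + 270 → 6969; Band 4 − 270 → 9013; Band 5 − 110 → 8696
Population now: 0–14=313, 15–29=5473, 30–44=6969, 45–59=9013, 60+=8696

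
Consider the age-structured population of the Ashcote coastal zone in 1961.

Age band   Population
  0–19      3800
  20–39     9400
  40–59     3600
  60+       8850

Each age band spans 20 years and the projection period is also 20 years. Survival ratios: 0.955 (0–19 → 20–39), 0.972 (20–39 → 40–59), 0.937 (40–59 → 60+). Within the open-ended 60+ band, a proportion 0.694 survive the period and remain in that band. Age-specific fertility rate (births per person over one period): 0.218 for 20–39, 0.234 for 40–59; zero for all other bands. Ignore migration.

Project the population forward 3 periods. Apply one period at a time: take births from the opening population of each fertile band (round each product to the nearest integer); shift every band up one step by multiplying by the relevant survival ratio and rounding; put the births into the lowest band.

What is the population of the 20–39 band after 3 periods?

2797

Call the bands 1 to 4, youngest first.
Period 1.
Births: 9400 × 0.218 = 2049  |  3600 × 0.234 = 842 → 2891
Band 2: 3800 × 0.955 = 3629
Band 3: 9400 × 0.972 = 9137
Band 4: 3600 × 0.937 + 8850 × 0.694 = 3373 + 6142 = 9515
Population now: 0–19=2891, 20–39=3629, 40–59=9137, 60+=9515
Period 2.
Births: 3629 × 0.218 = 791  |  9137 × 0.234 = 2138 → 2929
Band 2: 2891 × 0.955 = 2761
Band 3: 3629 × 0.972 = 3527
Band 4: 9137 × 0.937 + 9515 × 0.694 = 8561 + 6603 = 15164
Population now: 0–19=2929, 20–39=2761, 40–59=3527, 60+=15164
Period 3.
Births: 2761 × 0.218 = 602  |  3527 × 0.234 = 825 → 1427
Band 2: 2929 × 0.955 = 2797
Band 3: 2761 × 0.972 = 2684
Band 4: 3527 × 0.937 + 15164 × 0.694 = 3305 + 10524 = 13829
Population now: 0–19=1427, 20–39=2797, 40–59=2684, 60+=13829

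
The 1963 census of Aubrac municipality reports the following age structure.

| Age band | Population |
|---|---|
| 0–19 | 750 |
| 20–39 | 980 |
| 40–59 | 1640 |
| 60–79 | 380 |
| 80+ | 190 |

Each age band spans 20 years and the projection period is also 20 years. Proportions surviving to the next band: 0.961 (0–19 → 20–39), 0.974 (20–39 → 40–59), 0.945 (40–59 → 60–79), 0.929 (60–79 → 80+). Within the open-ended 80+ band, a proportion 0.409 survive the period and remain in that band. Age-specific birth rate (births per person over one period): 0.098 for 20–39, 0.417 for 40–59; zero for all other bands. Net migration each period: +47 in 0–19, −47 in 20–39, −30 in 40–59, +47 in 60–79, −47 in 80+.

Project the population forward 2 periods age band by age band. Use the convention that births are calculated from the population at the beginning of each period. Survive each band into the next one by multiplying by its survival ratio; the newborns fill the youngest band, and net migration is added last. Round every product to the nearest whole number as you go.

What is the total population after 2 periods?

4388

Period 1.
Births: 980 * 0.098 = 96  |  1640 * 0.417 = 684 → 780
20–39: 750 * 0.961 = 721
40–59: 980 * 0.974 = 955
60–79: 1640 * 0.945 = 1550
80+: 380 * 0.929 + 190 * 0.409 = 353 + 78 = 431
Net migration: 0–19 + 47 → 827; 20–39 − 47 → 674; 40–59 − 30 → 925; 60–79 + 47 → 1597; 80+ − 47 → 384
→ [827, 674, 925, 1597, 384]
Period 2.
Births: 674 * 0.098 = 66  |  925 * 0.417 = 386 → 452
20–39: 827 * 0.961 = 795
40–59: 674 * 0.974 = 656
60–79: 925 * 0.945 = 874
80+: 1597 * 0.929 + 384 * 0.409 = 1484 + 157 = 1641
Net migration: 0–19 + 47 → 499; 20–39 − 47 → 748; 40–59 − 30 → 626; 60–79 + 47 → 921; 80+ − 47 → 1594
→ [499, 748, 626, 921, 1594]
Total after period 2: 499 + 748 + 626 + 921 + 1594 = 4388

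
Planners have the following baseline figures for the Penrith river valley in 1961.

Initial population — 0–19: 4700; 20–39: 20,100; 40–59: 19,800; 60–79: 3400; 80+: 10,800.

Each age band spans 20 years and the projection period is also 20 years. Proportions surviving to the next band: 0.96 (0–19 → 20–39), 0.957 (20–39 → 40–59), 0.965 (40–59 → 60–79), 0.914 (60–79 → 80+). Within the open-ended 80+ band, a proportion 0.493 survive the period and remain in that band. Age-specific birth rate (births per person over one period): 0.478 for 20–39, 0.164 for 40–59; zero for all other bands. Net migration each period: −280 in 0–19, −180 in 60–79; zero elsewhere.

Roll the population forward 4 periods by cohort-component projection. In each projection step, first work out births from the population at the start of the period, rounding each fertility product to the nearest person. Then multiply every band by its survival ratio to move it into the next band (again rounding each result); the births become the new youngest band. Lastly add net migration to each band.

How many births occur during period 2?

5312

Numbering the bands 1..5 from youngest to oldest:
After projecting period 1:
Births: 20100 * 0.478 = 9608, 19800 * 0.164 = 3247 → total 12855
Band 2: 4700 * 0.96 = 4512
Band 3: 20100 * 0.957 = 19236
Band 4: 19800 * 0.965 = 19107
Band 5: 3400 * 0.914 + 10800 * 0.493 = 3108 + 5324 = 8432
Net migration: Band 1 − 280 → 12575; Band 4 − 180 → 18927
→ [12575, 4512, 19236, 18927, 8432]
After projecting period 2:
Births: 4512 * 0.478 = 2157, 19236 * 0.164 = 3155 → total 5312
Band 2: 12575 * 0.96 = 12072
Band 3: 4512 * 0.957 = 4318
Band 4: 19236 * 0.965 = 18563
Band 5: 18927 * 0.914 + 8432 * 0.493 = 17299 + 4157 = 21456
Net migration: Band 1 − 280 → 5032; Band 4 − 180 → 18383
→ [5032, 12072, 4318, 18383, 21456]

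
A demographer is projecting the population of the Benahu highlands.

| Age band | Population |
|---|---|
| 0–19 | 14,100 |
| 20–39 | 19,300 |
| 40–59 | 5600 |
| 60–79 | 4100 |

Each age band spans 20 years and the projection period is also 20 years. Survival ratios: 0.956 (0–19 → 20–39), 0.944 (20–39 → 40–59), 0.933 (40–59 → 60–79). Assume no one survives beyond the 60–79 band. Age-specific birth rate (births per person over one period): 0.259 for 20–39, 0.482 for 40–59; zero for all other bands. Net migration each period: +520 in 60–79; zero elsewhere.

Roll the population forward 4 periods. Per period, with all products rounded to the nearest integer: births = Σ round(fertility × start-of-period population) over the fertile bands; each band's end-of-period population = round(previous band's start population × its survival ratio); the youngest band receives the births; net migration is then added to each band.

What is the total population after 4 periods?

32150

— Period 1 —
Births: 19300 × 0.259 = 4999 ; 5600 × 0.482 = 2699 → total 7698
20–39: 14100 × 0.956 = 13480
40–59: 19300 × 0.944 = 18219
60–79: 5600 × 0.933 = 5225
Net migration: 60–79 + 520 → 5745
→ [7698, 13480, 18219, 5745]
— Period 2 —
Births: 13480 × 0.259 = 3491 ; 18219 × 0.482 = 8782 → total 12273
20–39: 7698 × 0.956 = 7359
40–59: 13480 × 0.944 = 12725
60–79: 18219 × 0.933 = 16998
Net migration: 60–79 + 520 → 17518
→ [12273, 7359, 12725, 17518]
— Period 3 —
Births: 7359 × 0.259 = 1906 ; 12725 × 0.482 = 6133 → total 8039
20–39: 12273 × 0.956 = 11733
40–59: 7359 × 0.944 = 6947
60–79: 12725 × 0.933 = 11872
Net migration: 60–79 + 520 → 12392
→ [8039, 11733, 6947, 12392]
— Period 4 —
Births: 11733 × 0.259 = 3039 ; 6947 × 0.482 = 3348 → total 6387
20–39: 8039 × 0.956 = 7685
40–59: 11733 × 0.944 = 11076
60–79: 6947 × 0.933 = 6482
Net migration: 60–79 + 520 → 7002
→ [6387, 7685, 11076, 7002]
Total after period 4: 6387 + 7685 + 11076 + 7002 = 32150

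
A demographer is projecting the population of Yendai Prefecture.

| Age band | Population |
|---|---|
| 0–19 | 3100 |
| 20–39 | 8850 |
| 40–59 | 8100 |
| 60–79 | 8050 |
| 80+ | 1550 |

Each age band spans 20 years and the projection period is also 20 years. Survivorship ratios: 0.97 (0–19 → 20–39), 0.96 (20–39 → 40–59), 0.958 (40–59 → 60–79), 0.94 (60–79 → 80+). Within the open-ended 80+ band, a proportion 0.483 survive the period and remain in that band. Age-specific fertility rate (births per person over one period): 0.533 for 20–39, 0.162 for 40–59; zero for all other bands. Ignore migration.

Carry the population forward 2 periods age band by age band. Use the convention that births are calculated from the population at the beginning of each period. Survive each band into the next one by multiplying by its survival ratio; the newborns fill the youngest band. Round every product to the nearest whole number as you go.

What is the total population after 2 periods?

31164

Period 1:
Births: 8850 × 0.533 = 4717, 8100 × 0.162 = 1312 — total 6029
20–39: 3100 × 0.97 = 3007
40–59: 8850 × 0.96 = 8496
60–79: 8100 × 0.958 = 7760
80+: 8050 × 0.94 + 1550 × 0.483 = 7567 + 749 = 8316
Population now: 0–19=6029, 20–39=3007, 40–59=8496, 60–79=7760, 80+=8316
Period 2:
Births: 3007 × 0.533 = 1603, 8496 × 0.162 = 1376 — total 2979
20–39: 6029 × 0.97 = 5848
40–59: 3007 × 0.96 = 2887
60–79: 8496 × 0.958 = 8139
80+: 7760 × 0.94 + 8316 × 0.483 = 7294 + 4017 = 11311
Population now: 0–19=2979, 20–39=5848, 40–59=2887, 60–79=8139, 80+=11311
Total after period 2: 2979 + 5848 + 2887 + 8139 + 11311 = 31164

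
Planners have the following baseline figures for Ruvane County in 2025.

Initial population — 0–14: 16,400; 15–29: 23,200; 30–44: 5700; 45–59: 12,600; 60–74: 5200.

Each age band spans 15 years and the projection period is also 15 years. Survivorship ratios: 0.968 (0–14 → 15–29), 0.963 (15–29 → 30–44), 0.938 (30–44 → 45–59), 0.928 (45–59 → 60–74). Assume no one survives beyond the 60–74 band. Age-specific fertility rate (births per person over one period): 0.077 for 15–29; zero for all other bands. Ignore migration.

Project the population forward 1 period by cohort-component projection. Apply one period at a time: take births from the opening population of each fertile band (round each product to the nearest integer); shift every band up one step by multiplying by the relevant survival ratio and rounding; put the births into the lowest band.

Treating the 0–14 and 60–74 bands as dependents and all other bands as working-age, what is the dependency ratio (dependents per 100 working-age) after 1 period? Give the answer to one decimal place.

Numbering the bands 1..5 from youngest to oldest:
— Period 1 —
Births: 23200 × 0.077 = 1786
Band 2: 16400 × 0.968 = 15875
Band 3: 23200 × 0.963 = 22342
Band 4: 5700 × 0.938 = 5347
Band 5: 12600 × 0.928 = 11693
→ [1786, 15875, 22342, 5347, 11693]
Dependents (band 0–14 + band 60–74) = 1786 + 11693 = 13479; working-age = 43564; ratio = 13479/43564 × 100 = 30.9

30.9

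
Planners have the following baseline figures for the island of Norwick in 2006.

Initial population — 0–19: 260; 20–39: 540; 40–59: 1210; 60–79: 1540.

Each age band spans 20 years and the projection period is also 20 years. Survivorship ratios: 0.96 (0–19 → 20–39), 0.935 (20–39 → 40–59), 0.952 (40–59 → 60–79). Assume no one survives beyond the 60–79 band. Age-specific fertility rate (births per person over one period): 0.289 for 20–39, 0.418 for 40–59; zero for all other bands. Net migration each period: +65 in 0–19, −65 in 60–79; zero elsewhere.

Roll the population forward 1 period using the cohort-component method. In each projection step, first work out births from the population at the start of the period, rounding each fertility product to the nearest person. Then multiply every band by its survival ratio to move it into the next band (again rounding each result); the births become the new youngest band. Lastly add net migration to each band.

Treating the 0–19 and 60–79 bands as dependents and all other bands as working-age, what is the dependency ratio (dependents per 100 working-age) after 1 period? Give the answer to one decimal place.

240.3

— Period 1 —
Births: 540 * 0.289 = 156  |  1210 * 0.418 = 506 → total 662
20–39: 260 * 0.96 = 250
40–59: 540 * 0.935 = 505
60–79: 1210 * 0.952 = 1152
Net migration: 0–19 + 65 → 727; 60–79 − 65 → 1087
Giving 727 / 250 / 505 / 1087.
Dependents (band 0–19 + band 60–79) = 727 + 1087 = 1814; working-age = 755; ratio = 1814/755 × 100 = 240.3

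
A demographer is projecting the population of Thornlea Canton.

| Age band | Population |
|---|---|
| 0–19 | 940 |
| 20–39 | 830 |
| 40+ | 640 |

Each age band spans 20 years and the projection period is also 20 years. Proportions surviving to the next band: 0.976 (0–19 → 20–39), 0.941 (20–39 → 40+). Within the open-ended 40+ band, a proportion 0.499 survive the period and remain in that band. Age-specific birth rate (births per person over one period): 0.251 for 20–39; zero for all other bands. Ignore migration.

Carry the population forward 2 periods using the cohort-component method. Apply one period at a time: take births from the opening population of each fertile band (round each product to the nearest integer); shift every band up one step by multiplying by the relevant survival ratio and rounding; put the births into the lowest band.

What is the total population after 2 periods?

— Period 1 —
Births: 830 × 0.251 = 208
20–39: 940 × 0.976 = 917
40+: 830 × 0.941 + 640 × 0.499 = 781 + 319 = 1100
Giving 208 / 917 / 1100.
— Period 2 —
Births: 917 × 0.251 = 230
20–39: 208 × 0.976 = 203
40+: 917 × 0.941 + 1100 × 0.499 = 863 + 549 = 1412
Giving 230 / 203 / 1412.
Total after period 2: 230 + 203 + 1412 = 1845

1845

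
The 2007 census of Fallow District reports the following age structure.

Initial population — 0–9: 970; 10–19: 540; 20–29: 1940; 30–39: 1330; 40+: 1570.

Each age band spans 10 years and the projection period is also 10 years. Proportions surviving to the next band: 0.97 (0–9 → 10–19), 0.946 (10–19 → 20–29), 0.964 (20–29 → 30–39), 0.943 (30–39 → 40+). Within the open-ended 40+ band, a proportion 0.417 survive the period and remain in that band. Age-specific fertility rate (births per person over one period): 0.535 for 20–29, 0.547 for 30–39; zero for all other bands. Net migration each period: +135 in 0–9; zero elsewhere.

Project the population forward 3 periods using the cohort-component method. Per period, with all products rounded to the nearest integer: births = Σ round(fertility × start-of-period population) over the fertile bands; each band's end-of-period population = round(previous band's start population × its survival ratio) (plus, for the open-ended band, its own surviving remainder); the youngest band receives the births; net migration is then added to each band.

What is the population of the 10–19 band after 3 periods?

1388

[period 1]
Births: 1940 × 0.535 = 1038 ; 1330 × 0.547 = 728 ⇒ total 1766
10–19: 970 × 0.97 = 941
20–29: 540 × 0.946 = 511
30–39: 1940 × 0.964 = 1870
40+: 1330 × 0.943 + 1570 × 0.417 = 1254 + 655 = 1909
Net migration: 0–9 + 135 → 1901
→ [1901, 941, 511, 1870, 1909]
[period 2]
Births: 511 × 0.535 = 273 ; 1870 × 0.547 = 1023 ⇒ total 1296
10–19: 1901 × 0.97 = 1844
20–29: 941 × 0.946 = 890
30–39: 511 × 0.964 = 493
40+: 1870 × 0.943 + 1909 × 0.417 = 1763 + 796 = 2559
Net migration: 0–9 + 135 → 1431
→ [1431, 1844, 890, 493, 2559]
[period 3]
Births: 890 × 0.535 = 476 ; 493 × 0.547 = 270 ⇒ total 746
10–19: 1431 × 0.97 = 1388
20–29: 1844 × 0.946 = 1744
30–39: 890 × 0.964 = 858
40+: 493 × 0.943 + 2559 × 0.417 = 465 + 1067 = 1532
Net migration: 0–9 + 135 → 881
→ [881, 1388, 1744, 858, 1532]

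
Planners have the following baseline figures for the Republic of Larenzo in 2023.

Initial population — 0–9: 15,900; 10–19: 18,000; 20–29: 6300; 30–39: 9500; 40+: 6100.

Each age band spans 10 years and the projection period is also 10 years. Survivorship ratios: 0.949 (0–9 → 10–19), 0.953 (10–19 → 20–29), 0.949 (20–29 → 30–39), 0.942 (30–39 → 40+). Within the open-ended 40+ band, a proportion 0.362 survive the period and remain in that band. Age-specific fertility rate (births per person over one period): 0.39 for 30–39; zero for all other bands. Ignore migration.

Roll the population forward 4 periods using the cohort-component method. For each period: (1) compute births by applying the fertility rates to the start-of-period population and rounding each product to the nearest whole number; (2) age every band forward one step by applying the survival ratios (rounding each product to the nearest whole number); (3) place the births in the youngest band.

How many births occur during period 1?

3705

Let group 1 be 0–9 through group 5 = 40+.
Period 1:
Births: 9500 * 0.39 = 3705
Group 2: 15900 * 0.949 = 15089
Group 3: 18000 * 0.953 = 17154
Group 4: 6300 * 0.949 = 5979
Group 5: 9500 * 0.942 + 6100 * 0.362 = 8949 + 2208 = 11157
→ [3705, 15089, 17154, 5979, 11157]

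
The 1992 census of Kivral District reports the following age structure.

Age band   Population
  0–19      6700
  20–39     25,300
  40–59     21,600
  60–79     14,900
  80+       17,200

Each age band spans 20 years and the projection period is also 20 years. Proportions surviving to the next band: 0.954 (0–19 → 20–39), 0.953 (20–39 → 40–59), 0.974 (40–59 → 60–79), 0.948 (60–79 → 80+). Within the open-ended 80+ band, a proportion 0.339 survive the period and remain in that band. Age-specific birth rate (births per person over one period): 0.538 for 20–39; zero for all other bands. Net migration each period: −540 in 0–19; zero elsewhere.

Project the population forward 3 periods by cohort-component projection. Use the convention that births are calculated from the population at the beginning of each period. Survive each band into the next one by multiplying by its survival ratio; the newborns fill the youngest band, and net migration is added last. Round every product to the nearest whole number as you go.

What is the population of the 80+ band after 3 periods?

Period 1:
Births: 25300 * 0.538 = 13611
20–39: 6700 * 0.954 = 6392
40–59: 25300 * 0.953 = 24111
60–79: 21600 * 0.974 = 21038
80+: 14900 * 0.948 + 17200 * 0.339 = 14125 + 5831 = 19956
Net migration: 0–19 − 540 → 13071
Giving 13071 / 6392 / 24111 / 21038 / 19956.
Period 2:
Births: 6392 * 0.538 = 3439
20–39: 13071 * 0.954 = 12470
40–59: 6392 * 0.953 = 6092
60–79: 24111 * 0.974 = 23484
80+: 21038 * 0.948 + 19956 * 0.339 = 19944 + 6765 = 26709
Net migration: 0–19 − 540 → 2899
Giving 2899 / 12470 / 6092 / 23484 / 26709.
Period 3:
Births: 12470 * 0.538 = 6709
20–39: 2899 * 0.954 = 2766
40–59: 12470 * 0.953 = 11884
60–79: 6092 * 0.974 = 5934
80+: 23484 * 0.948 + 26709 * 0.339 = 22263 + 9054 = 31317
Net migration: 0–19 − 540 → 6169
Giving 6169 / 2766 / 11884 / 5934 / 31317.

31317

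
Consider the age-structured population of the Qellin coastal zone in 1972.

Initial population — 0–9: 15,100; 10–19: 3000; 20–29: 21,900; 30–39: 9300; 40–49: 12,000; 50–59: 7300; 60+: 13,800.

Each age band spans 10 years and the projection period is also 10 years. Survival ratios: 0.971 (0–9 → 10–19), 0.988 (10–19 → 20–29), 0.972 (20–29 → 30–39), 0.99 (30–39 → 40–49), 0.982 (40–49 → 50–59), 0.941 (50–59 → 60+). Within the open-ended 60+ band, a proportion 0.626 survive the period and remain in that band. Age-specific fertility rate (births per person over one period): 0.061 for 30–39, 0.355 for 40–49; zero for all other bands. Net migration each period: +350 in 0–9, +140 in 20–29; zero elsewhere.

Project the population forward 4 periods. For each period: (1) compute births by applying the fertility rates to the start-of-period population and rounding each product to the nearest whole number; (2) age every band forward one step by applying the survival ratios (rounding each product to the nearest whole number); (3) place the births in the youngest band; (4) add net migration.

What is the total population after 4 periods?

69838

(Bands numbered youngest = 1 to oldest = 7.)
[period 1]
Births: 9300 × 0.061 = 567 ; 12000 × 0.355 = 4260 ⇒ total 4827
Band 2: 15100 × 0.971 = 14662
Band 3: 3000 × 0.988 = 2964
Band 4: 21900 × 0.972 = 21287
Band 5: 9300 × 0.99 = 9207
Band 6: 12000 × 0.982 = 11784
Band 7: 7300 × 0.941 + 13800 × 0.626 = 6869 + 8639 = 15508
Net migration: Band 1 + 350 → 5177; Band 3 + 140 → 3104
End of period: [5177, 14662, 3104, 21287, 9207, 11784, 15508]
[period 2]
Births: 21287 × 0.061 = 1299 ; 9207 × 0.355 = 3268 ⇒ total 4567
Band 2: 5177 × 0.971 = 5027
Band 3: 14662 × 0.988 = 14486
Band 4: 3104 × 0.972 = 3017
Band 5: 21287 × 0.99 = 21074
Band 6: 9207 × 0.982 = 9041
Band 7: 11784 × 0.941 + 15508 × 0.626 = 11089 + 9708 = 20797
Net migration: Band 1 + 350 → 4917; Band 3 + 140 → 14626
End of period: [4917, 5027, 14626, 3017, 21074, 9041, 20797]
[period 3]
Births: 3017 × 0.061 = 184 ; 21074 × 0.355 = 7481 ⇒ total 7665
Band 2: 4917 × 0.971 = 4774
Band 3: 5027 × 0.988 = 4967
Band 4: 14626 × 0.972 = 14216
Band 5: 3017 × 0.99 = 2987
Band 6: 21074 × 0.982 = 20695
Band 7: 9041 × 0.941 + 20797 × 0.626 = 8508 + 13019 = 21527
Net migration: Band 1 + 350 → 8015; Band 3 + 140 → 5107
End of period: [8015, 4774, 5107, 14216, 2987, 20695, 21527]
[period 4]
Births: 14216 × 0.061 = 867 ; 2987 × 0.355 = 1060 ⇒ total 1927
Band 2: 8015 × 0.971 = 7783
Band 3: 4774 × 0.988 = 4717
Band 4: 5107 × 0.972 = 4964
Band 5: 14216 × 0.99 = 14074
Band 6: 2987 × 0.982 = 2933
Band 7: 20695 × 0.941 + 21527 × 0.626 = 19474 + 13476 = 32950
Net migration: Band 1 + 350 → 2277; Band 3 + 140 → 4857
End of period: [2277, 7783, 4857, 4964, 14074, 2933, 32950]
Total after period 4: 2277 + 7783 + 4857 + 4964 + 14074 + 2933 + 32950 = 69838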